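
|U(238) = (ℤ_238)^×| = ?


U(n) is the group of units mod n; |U(n)| = φ(n)
|U(238)| = φ(238) = 96

|U(238) = (ℤ_238)^×| = 96


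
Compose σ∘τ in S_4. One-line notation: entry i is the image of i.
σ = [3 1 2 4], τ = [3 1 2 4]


σ∘τ: apply τ first, then σ
1 →τ 3 →σ 2
2 →τ 1 →σ 3
3 →τ 2 →σ 1
4 →τ 4 →σ 4

σ∘τ = [2 3 1 4]


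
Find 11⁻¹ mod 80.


Use the extended Euclidean algorithm to write 1 = 11·s + 80·t; then s mod 80 is the inverse.
Euclidean algorithm:
  11 = 0·80 + 11
  80 = 7·11 + 3
  11 = 3·3 + 2
  3 = 1·2 + 1
  2 = 2·1 + 0
gcd(11,80) = 1
Back-substitution gives: 11·(-29) + 80·(4) = 1
So 11⁻¹ ≡ -29 ≡ 51 (mod 80)
Check: 11 × 51 = 561 ≡ 1 (mod 80) ✓

11⁻¹ ≡ 51 (mod 80)


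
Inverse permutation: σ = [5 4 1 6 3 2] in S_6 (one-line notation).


To find σ⁻¹, swap domain and range:
σ(1) = 5 → σ⁻¹(5) = 1
σ(2) = 4 → σ⁻¹(4) = 2
σ(3) = 1 → σ⁻¹(1) = 3
σ(4) = 6 → σ⁻¹(6) = 4
σ(5) = 3 → σ⁻¹(3) = 5
σ(6) = 2 → σ⁻¹(2) = 6

σ⁻¹ = [3 6 5 2 1 4]


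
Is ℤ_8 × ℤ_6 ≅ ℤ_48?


Comparing ℤ_8 × ℤ_6 and ℤ_48:
gcd(8,6) = 2 ≠ 1. Max element order in ℤ_8×ℤ_6 is lcm(8,6) = 24 < 48, so it has no element of order 48

No, ℤ_8 × ℤ_6 ≇ ℤ_48


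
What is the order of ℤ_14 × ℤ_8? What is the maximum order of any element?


|ℤ_14 × ℤ_8| = 14 × 8 = 112
Max element order = lcm(14,8) = 56
Cyclic? No (gcd=2)

|ℤ_14×ℤ_8| = 112, max element order = 56


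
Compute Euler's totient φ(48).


Factor n: 48 = 2^4 × 3
φ(n) = n · ∏(1 - 1/p) over distinct primes p | n
φ(48) = 48 · (1 - 1/2) · (1 - 1/3) = 16

φ(48) = 16


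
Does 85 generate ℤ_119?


g generates ℤ_n iff gcd(g, n) = 1
gcd(85, 119) = 17
Since gcd = 17 ≠ 1, ⟨85⟩ has order 7 < 119, so 85 is not a generator.

No, 85 does not generate ℤ_119


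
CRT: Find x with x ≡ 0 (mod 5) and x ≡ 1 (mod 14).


m₁ = 5, m₂ = 14, gcd = 1, so CRT applies. M = m₁·m₂ = 70
Let M₁ = M/m₁ = 14, M₂ = M/m₂ = 5
Find y₁ ≡ M₁⁻¹ (mod m₁): 14⁻¹ ≡ 4 (mod 5)
Find y₂ ≡ M₂⁻¹ (mod m₂): 5⁻¹ ≡ 3 (mod 14)
x = a₁·M₁·y₁ + a₂·M₂·y₂ = 0·14·4 + 1·5·3 = 15
Reduce mod 70: x ≡ 15
Check: 15 mod 5 = 0 ✓, 15 mod 14 = 1 ✓

x ≡ 15 (mod 70)


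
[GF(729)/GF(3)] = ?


GF(729) = GF(3^6), so the extension degree is 6

[GF(729)/GF(3)] = 6


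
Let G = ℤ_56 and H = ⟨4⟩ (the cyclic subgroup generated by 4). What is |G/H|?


|⟨4⟩| = n / gcd(4, 56) = 56 / 4 = 14
H is normal (ℤ_56 is abelian).
|G/H| = |G| / |H| = 56 / 14 = 4

|G/H| = 4


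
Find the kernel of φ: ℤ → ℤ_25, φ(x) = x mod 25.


Kernel = preimage of identity
ker(φ) = {x ∈ ℤ : x ≡ 0 (mod 25)} = 25ℤ = {0, ±25, ±50, ...}

ker(φ) = 25ℤ


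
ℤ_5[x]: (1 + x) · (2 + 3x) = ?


Expand and collect like terms; reduce coefficients mod 5:
x^0: 1·2 = 2 ≡ 2 (mod 5)
x^1: 1·3 + 1·2 = 5 ≡ 0 (mod 5)
x^2: 1·3 = 3 ≡ 3 (mod 5)
Result: 2 + 3x^2

f · g = 2 + 3x^2


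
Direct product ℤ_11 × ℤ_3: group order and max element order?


|ℤ_11 × ℤ_3| = 11 × 3 = 33
Max element order = lcm(11,3) = 33
Cyclic? Yes (gcd=1)

|ℤ_11×ℤ_3| = 33, max element order = 33


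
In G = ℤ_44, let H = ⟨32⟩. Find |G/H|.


|⟨32⟩| = n / gcd(32, 44) = 44 / 4 = 11
H is normal (ℤ_44 is abelian).
|G/H| = |G| / |H| = 44 / 11 = 4

|G/H| = 4


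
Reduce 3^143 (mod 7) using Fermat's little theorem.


Fermat's little theorem: if p is prime and gcd(a,p)=1, then a^(p-1) ≡ 1 (mod p)
p = 7 is prime, gcd(3,7) = 1
Reduce exponent: 143 mod 6 = 5
So 3^143 ≡ 3^5 (mod 7)
3^5 mod 7 = 5

3^143 ≡ 5 (mod 7)


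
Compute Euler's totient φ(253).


Factor n: 253 = 11 × 23
φ(n) = n · ∏(1 - 1/p) over distinct primes p | n
φ(253) = 253 · (1 - 1/11) · (1 - 1/23) = 220

φ(253) = 220


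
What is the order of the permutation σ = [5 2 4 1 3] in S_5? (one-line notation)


Cycle decomposition: (1 5 3 4)
Cycle lengths: 4
Order = lcm(4) = 4

ord(σ) = 4


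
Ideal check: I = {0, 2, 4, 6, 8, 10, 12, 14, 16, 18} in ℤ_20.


Check ideal conditions for I = {0, 2, 4, 6, 8, 10, 12, 14, 16, 18} in ℤ_20:
(1) I is an additive subgroup? Yes
(2) For r ∈ ℤ_20 and a ∈ I: r·a ∈ I? Yes

Yes, I is an ideal of ℤ_20


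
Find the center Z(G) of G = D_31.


Z(G) = {g ∈ G | gx = xg for all x ∈ G}
For odd n, Z(D_n) = {e}: no nontrivial rotation commutes with all reflections

Z(D_31) = {e}


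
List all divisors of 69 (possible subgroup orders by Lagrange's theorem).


Lagrange's theorem: |H| divides |G|
|G| = 69
Divisors of 69: 1, 3, 23, 69

Possible subgroup orders: {1, 3, 23, 69}


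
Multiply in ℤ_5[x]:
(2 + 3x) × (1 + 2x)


Expand and collect like terms; reduce coefficients mod 5:
x^0: 2·1 = 2 ≡ 2 (mod 5)
x^1: 2·2 + 3·1 = 7 ≡ 2 (mod 5)
x^2: 3·2 = 6 ≡ 1 (mod 5)
Result: 2 + 2x + x^2

f · g = 2 + 2x + x^2


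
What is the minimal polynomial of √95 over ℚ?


√95 satisfies x² - 95 = 0, irreducible over ℚ since 95 is squarefree

Minimal polynomial: x² - 95


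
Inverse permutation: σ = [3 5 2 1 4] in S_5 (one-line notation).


To find σ⁻¹, swap domain and range:
σ(1) = 3 → σ⁻¹(3) = 1
σ(2) = 5 → σ⁻¹(5) = 2
σ(3) = 2 → σ⁻¹(2) = 3
σ(4) = 1 → σ⁻¹(1) = 4
σ(5) = 4 → σ⁻¹(4) = 5

σ⁻¹ = [4 3 1 5 2]


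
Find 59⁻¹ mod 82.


Use the extended Euclidean algorithm to write 1 = 59·s + 82·t; then s mod 82 is the inverse.
Euclidean algorithm:
  59 = 0·82 + 59
  82 = 1·59 + 23
  59 = 2·23 + 13
  23 = 1·13 + 10
  13 = 1·10 + 3
  10 = 3·3 + 1
  3 = 3·1 + 0
gcd(59,82) = 1
Back-substitution gives: 59·(-25) + 82·(18) = 1
So 59⁻¹ ≡ -25 ≡ 57 (mod 82)
Check: 59 × 57 = 3363 ≡ 1 (mod 82) ✓

59⁻¹ ≡ 57 (mod 82)


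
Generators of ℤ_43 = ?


g generates ℤ_n iff gcd(g,n) = 1
Prime factors of 43: 43
Generators are g ∈ {1,...,42} not divisible by any of these primes.
Generators: {1, 2, 3, 4, 5, 6, 7, 8, 9, 10, 11, 12, 13, 14, 15, 16, 17, 18, 19, 20, 21, 22, 23, 24, 25, 26, 27, 28, 29, 30, 31, 32, 33, 34, 35, 36, 37, 38, 39, 40, 41, 42}
Number of generators = φ(43) = 42

Generators of ℤ_43 = {1, 2, 3, 4, 5, 6, 7, 8, 9, 10, 11, 12, 13, 14, 15, 16, 17, 18, 19, 20, 21, 22, 23, 24, 25, 26, 27, 28, 29, 30, 31, 32, 33, 34, 35, 36, 37, 38, 39, 40, 41, 42}


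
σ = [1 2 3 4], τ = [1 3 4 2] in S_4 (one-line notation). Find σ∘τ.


σ∘τ: apply τ first, then σ
1 →τ 1 →σ 1
2 →τ 3 →σ 3
3 →τ 4 →σ 4
4 →τ 2 →σ 2

σ∘τ = [1 3 4 2]


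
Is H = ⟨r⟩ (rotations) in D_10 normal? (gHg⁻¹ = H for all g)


H = ⟨r⟩ (rotations) in D_10
The rotation subgroup ⟨r⟩ has index 2 in D_10, so it is normal

Yes, normal subgroup


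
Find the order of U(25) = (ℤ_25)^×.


U(n) is the group of units mod n; |U(n)| = φ(n)
|U(25)| = φ(25) = 20

|U(25) = (ℤ_25)^×| = 20


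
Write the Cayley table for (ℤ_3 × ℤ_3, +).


Elements: {(0,0), (0,1), (0,2), (1,0), (1,1), (1,2), (2,0), (2,1), (2,2)}
Operation: componentwise addition mod (3, 3)
Entry (a, b) = ((a₁+b₁) mod 3, (a₂+b₂) mod 3)

Cayley table:
      | (0,0) | (0,1) | (0,2) | (1,0) | (1,1) | (1,2) | (2,0) | (2,1) | (2,2)
(0,0) | (0,0) | (0,1) | (0,2) | (1,0) | (1,1) | (1,2) | (2,0) | (2,1) | (2,2)
(0,1) | (0,1) | (0,2) | (0,0) | (1,1) | (1,2) | (1,0) | (2,1) | (2,2) | (2,0)
(0,2) | (0,2) | (0,0) | (0,1) | (1,2) | (1,0) | (1,1) | (2,2) | (2,0) | (2,1)
(1,0) | (1,0) | (1,1) | (1,2) | (2,0) | (2,1) | (2,2) | (0,0) | (0,1) | (0,2)
(1,1) | (1,1) | (1,2) | (1,0) | (2,1) | (2,2) | (2,0) | (0,1) | (0,2) | (0,0)
(1,2) | (1,2) | (1,0) | (1,1) | (2,2) | (2,0) | (2,1) | (0,2) | (0,0) | (0,1)
(2,0) | (2,0) | (2,1) | (2,2) | (0,0) | (0,1) | (0,2) | (1,0) | (1,1) | (1,2)
(2,1) | (2,1) | (2,2) | (2,0) | (0,1) | (0,2) | (0,0) | (1,1) | (1,2) | (1,0)
(2,2) | (2,2) | (2,0) | (2,1) | (0,2) | (0,0) | (0,1) | (1,2) | (1,0) | (1,1)


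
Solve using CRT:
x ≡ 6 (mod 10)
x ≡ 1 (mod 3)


m₁ = 10, m₂ = 3, gcd = 1, so CRT applies. M = m₁·m₂ = 30
Let M₁ = M/m₁ = 3, M₂ = M/m₂ = 10
Find y₁ ≡ M₁⁻¹ (mod m₁): 3⁻¹ ≡ 7 (mod 10)
Find y₂ ≡ M₂⁻¹ (mod m₂): 10⁻¹ ≡ 1 (mod 3)
x = a₁·M₁·y₁ + a₂·M₂·y₂ = 6·3·7 + 1·10·1 = 136
Reduce mod 30: x ≡ 16
Check: 16 mod 10 = 6 ✓, 16 mod 3 = 1 ✓

x ≡ 16 (mod 30)


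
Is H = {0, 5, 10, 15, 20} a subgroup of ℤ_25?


Subgroup test for H = {0, 5, 10, 15, 20} in (ℤ_25, +):
(1) 0 ∈ H? Yes
(2) Closure: for all a,b ∈ H, (a+b) mod 25 ∈ H? Yes
(3) Inverses: for all a ∈ H, -a mod 25 ∈ H? Yes

Yes, H is a subgroup of ℤ_25


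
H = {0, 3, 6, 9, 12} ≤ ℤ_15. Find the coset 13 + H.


13 + H = {13 + h (mod 15) : h ∈ H}
13+0=13, 13+3=1, 13+6=4, 13+9=7, 13+12=10
13 + H = {1, 4, 7, 10, 13} = 1 + H

13 + H = {1, 4, 7, 10, 13}


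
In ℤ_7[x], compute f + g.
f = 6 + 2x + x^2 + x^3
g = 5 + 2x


Add coefficients mod 7:
x^0: 6 + 5 = 4 (mod 7)
x^1: 2 + 2 = 4 (mod 7)
x^2: 1 + 0 = 1 (mod 7)
x^3: 1 + 0 = 1 (mod 7)
Result: 4 + 4x + x^2 + x^3

f + g = 4 + 4x + x^2 + x^3


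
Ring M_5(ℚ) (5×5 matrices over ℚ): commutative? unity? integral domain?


Matrix multiplication is non-commutative for n ≥ 2; the identity matrix I is the unity; singular matrices give zero divisors, so not an integral domain
Commutative: No
Integral domain: No
Has unity: Yes

M_5(ℚ) (5×5 matrices over ℚ): Commutative=No, Unity=Yes


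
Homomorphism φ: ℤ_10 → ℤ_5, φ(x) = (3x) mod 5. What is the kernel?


Kernel = preimage of identity
ker(φ) = {x ∈ ℤ_10 : 3x ≡ 0 (mod 5)}. Since 5 | 10, φ is well-defined. The kernel is the cyclic subgroup ⟨5⟩ of ℤ_10 (order 2), i.e. {0, 5}

ker(φ) = {0, 5}


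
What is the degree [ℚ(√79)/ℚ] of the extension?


√79 has minimal polynomial x² - 79 (irreducible over ℚ since 79 is squarefree)

[ℚ(√79)/ℚ] = 2


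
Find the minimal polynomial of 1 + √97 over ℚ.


Let α = 1 + √97. Then α - 1 = √97, so (α - 1)² = 97, giving α² - 2α - 96 = 0. Degree 2 and α ∉ ℚ, so this is the minimal polynomial.

Minimal polynomial: x² - 2x - 96


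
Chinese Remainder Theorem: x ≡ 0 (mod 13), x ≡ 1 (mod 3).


m₁ = 13, m₂ = 3, gcd = 1, so CRT applies. M = m₁·m₂ = 39
Let M₁ = M/m₁ = 3, M₂ = M/m₂ = 13
Find y₁ ≡ M₁⁻¹ (mod m₁): 3⁻¹ ≡ 9 (mod 13)
Find y₂ ≡ M₂⁻¹ (mod m₂): 13⁻¹ ≡ 1 (mod 3)
x = a₁·M₁·y₁ + a₂·M₂·y₂ = 0·3·9 + 1·13·1 = 13
Reduce mod 39: x ≡ 13
Check: 13 mod 13 = 0 ✓, 13 mod 3 = 1 ✓

x ≡ 13 (mod 39)


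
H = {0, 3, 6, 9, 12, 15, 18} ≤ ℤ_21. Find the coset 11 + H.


11 + H = {11 + h (mod 21) : h ∈ H}
11+0=11, 11+3=14, 11+6=17, 11+9=20, 11+12=2, 11+15=5, 11+18=8
11 + H = {2, 5, 8, 11, 14, 17, 20} = 2 + H

11 + H = {2, 5, 8, 11, 14, 17, 20}


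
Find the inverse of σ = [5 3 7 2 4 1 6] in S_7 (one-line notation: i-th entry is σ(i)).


To find σ⁻¹, swap domain and range:
σ(1) = 5 → σ⁻¹(5) = 1
σ(2) = 3 → σ⁻¹(3) = 2
σ(3) = 7 → σ⁻¹(7) = 3
σ(4) = 2 → σ⁻¹(2) = 4
σ(5) = 4 → σ⁻¹(4) = 5
σ(6) = 1 → σ⁻¹(1) = 6
σ(7) = 6 → σ⁻¹(6) = 7

σ⁻¹ = [6 4 2 5 1 7 3]


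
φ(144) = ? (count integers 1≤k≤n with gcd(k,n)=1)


Factor n: 144 = 2^4 × 3^2
φ(n) = n · ∏(1 - 1/p) over distinct primes p | n
φ(144) = 144 · (1 - 1/2) · (1 - 1/3) = 48

φ(144) = 48


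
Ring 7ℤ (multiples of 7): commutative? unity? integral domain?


7ℤ is a commutative ring under +,× but has no multiplicative identity (1 ∉ 7ℤ); it has no zero divisors, but without unity it is not an integral domain
Commutative: Yes
Integral domain: No
Has unity: No

7ℤ (multiples of 7): Commutative=Yes, Unity=No


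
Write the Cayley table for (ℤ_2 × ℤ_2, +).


Elements: {(0,0), (0,1), (1,0), (1,1)}
Operation: componentwise addition mod (2, 2)
Entry (a, b) = ((a₁+b₁) mod 2, (a₂+b₂) mod 2)

Cayley table:
      | (0,0) | (0,1) | (1,0) | (1,1)
(0,0) | (0,0) | (0,1) | (1,0) | (1,1)
(0,1) | (0,1) | (0,0) | (1,1) | (1,0)
(1,0) | (1,0) | (1,1) | (0,0) | (0,1)
(1,1) | (1,1) | (1,0) | (0,1) | (0,0)


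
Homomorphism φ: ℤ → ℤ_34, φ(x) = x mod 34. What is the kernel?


Kernel = preimage of identity
ker(φ) = {x ∈ ℤ : x ≡ 0 (mod 34)} = 34ℤ = {0, ±34, ±68, ...}

ker(φ) = 34ℤ


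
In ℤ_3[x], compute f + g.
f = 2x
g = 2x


Add coefficients mod 3:
x^0: 0 + 0 = 0 (mod 3)
x^1: 2 + 2 = 1 (mod 3)
Result: x

f + g = x


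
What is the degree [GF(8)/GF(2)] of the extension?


GF(8) = GF(2^3), so the extension degree is 3

[GF(8)/GF(2)] = 3


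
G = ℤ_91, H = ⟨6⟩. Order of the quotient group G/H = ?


|⟨6⟩| = n / gcd(6, 91) = 91 / 1 = 91
H is normal (ℤ_91 is abelian).
|G/H| = |G| / |H| = 91 / 91 = 1

|G/H| = 1


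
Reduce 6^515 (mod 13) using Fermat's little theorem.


Fermat's little theorem: if p is prime and gcd(a,p)=1, then a^(p-1) ≡ 1 (mod p)
p = 13 is prime, gcd(6,13) = 1
Reduce exponent: 515 mod 12 = 11
So 6^515 ≡ 6^11 (mod 13)
6^11 mod 13 = 11

6^515 ≡ 11 (mod 13)


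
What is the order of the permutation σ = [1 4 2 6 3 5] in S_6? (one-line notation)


Cycle decomposition: (2 4 6 5 3)
Cycle lengths: 5
Order = lcm(5) = 5

ord(σ) = 5


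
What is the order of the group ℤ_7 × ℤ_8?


|A × B| = |A| · |B|
|ℤ_7 × ℤ_8| = 7 × 8 = 56

|ℤ_7 × ℤ_8| = 56


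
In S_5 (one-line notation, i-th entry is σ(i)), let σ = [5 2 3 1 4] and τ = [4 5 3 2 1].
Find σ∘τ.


σ∘τ: apply τ first, then σ
1 →τ 4 →σ 1
2 →τ 5 →σ 4
3 →τ 3 →σ 3
4 →τ 2 →σ 2
5 →τ 1 →σ 5

σ∘τ = [1 4 3 2 5]


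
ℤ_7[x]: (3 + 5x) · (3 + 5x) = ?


Expand and collect like terms; reduce coefficients mod 7:
x^0: 3·3 = 9 ≡ 2 (mod 7)
x^1: 3·5 + 5·3 = 30 ≡ 2 (mod 7)
x^2: 5·5 = 25 ≡ 4 (mod 7)
Result: 2 + 2x + 4x^2

f · g = 2 + 2x + 4x^2


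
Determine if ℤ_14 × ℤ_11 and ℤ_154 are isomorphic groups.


Comparing ℤ_14 × ℤ_11 and ℤ_154:
gcd(14,11) = 1, so ℤ_14 × ℤ_11 ≅ ℤ_154 (CRT)

Yes, ℤ_14 × ℤ_11 ≅ ℤ_154


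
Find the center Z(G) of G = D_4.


Z(G) = {g ∈ G | gx = xg for all x ∈ G}
For even n, Z(D_n) = {e, r^(n/2)}: the 180° rotation r^2 commutes with every reflection and rotation

Z(D_4) = {e, r^2}


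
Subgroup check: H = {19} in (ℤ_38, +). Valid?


Subgroup test for H = {19} in (ℤ_38, +):
(1) 0 ∈ H? No
(2) Closure: for all a,b ∈ H, (a+b) mod 38 ∈ H? No  [counterexample: 19 + 19 = 0 ∉ H]
(3) Inverses: for all a ∈ H, -a mod 38 ∈ H? Yes

No, H is not a subgroup of ℤ_38


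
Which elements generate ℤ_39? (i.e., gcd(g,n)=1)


g generates ℤ_n iff gcd(g,n) = 1
Prime factors of 39: 3, 13
Generators are g ∈ {1,...,38} not divisible by any of these primes.
Generators: {1, 2, 4, 5, 7, 8, 10, 11, 14, 16, 17, 19, 20, 22, 23, 25, 28, 29, 31, 32, 34, 35, 37, 38}
Number of generators = φ(39) = 24

Generators of ℤ_39 = {1, 2, 4, 5, 7, 8, 10, 11, 14, 16, 17, 19, 20, 22, 23, 25, 28, 29, 31, 32, 34, 35, 37, 38}


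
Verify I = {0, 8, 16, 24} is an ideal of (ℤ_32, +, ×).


Check ideal conditions for I = {0, 8, 16, 24} in ℤ_32:
(1) I is an additive subgroup? Yes
(2) For r ∈ ℤ_32 and a ∈ I: r·a ∈ I? Yes

Yes, I is an ideal of ℤ_32


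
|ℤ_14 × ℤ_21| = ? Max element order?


|ℤ_14 × ℤ_21| = 14 × 21 = 294
Max element order = lcm(14,21) = 42
Cyclic? No (gcd=7)

|ℤ_14×ℤ_21| = 294, max element order = 42


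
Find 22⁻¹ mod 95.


Use the extended Euclidean algorithm to write 1 = 22·s + 95·t; then s mod 95 is the inverse.
Euclidean algorithm:
  22 = 0·95 + 22
  95 = 4·22 + 7
  22 = 3·7 + 1
  7 = 7·1 + 0
gcd(22,95) = 1
Back-substitution gives: 22·(13) + 95·(-3) = 1
So 22⁻¹ ≡ 13 ≡ 13 (mod 95)
Check: 22 × 13 = 286 ≡ 1 (mod 95) ✓

22⁻¹ ≡ 13 (mod 95)


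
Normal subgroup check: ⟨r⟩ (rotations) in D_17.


H = ⟨r⟩ (rotations) in D_17
The rotation subgroup ⟨r⟩ has index 2 in D_17, so it is normal

Yes, normal subgroup


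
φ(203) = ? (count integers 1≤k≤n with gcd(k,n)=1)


Factor n: 203 = 7 × 29
φ(n) = n · ∏(1 - 1/p) over distinct primes p | n
φ(203) = 203 · (1 - 1/7) · (1 - 1/29) = 168

φ(203) = 168


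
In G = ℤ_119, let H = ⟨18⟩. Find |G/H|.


|⟨18⟩| = n / gcd(18, 119) = 119 / 1 = 119
H is normal (ℤ_119 is abelian).
|G/H| = |G| / |H| = 119 / 119 = 1

|G/H| = 1


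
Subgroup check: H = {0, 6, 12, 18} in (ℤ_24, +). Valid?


Subgroup test for H = {0, 6, 12, 18} in (ℤ_24, +):
(1) 0 ∈ H? Yes
(2) Closure: for all a,b ∈ H, (a+b) mod 24 ∈ H? Yes
(3) Inverses: for all a ∈ H, -a mod 24 ∈ H? Yes

Yes, H is a subgroup of ℤ_24


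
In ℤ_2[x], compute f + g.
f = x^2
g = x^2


Add coefficients mod 2:
x^0: 0 + 0 = 0 (mod 2)
x^1: 0 + 0 = 0 (mod 2)
x^2: 1 + 1 = 0 (mod 2)
Result: 0

f + g = 0


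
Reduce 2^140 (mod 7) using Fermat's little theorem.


Fermat's little theorem: if p is prime and gcd(a,p)=1, then a^(p-1) ≡ 1 (mod p)
p = 7 is prime, gcd(2,7) = 1
Reduce exponent: 140 mod 6 = 2
So 2^140 ≡ 2^2 (mod 7)
2^2 mod 7 = 4

2^140 ≡ 4 (mod 7)


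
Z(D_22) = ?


Z(G) = {g ∈ G | gx = xg for all x ∈ G}
For even n, Z(D_n) = {e, r^(n/2)}: the 180° rotation r^11 commutes with every reflection and rotation

Z(D_22) = {e, r^11}


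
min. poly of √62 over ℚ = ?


√62 satisfies x² - 62 = 0, irreducible over ℚ since 62 is squarefree

Minimal polynomial: x² - 62


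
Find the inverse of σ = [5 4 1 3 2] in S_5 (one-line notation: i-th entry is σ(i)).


To find σ⁻¹, swap domain and range:
σ(1) = 5 → σ⁻¹(5) = 1
σ(2) = 4 → σ⁻¹(4) = 2
σ(3) = 1 → σ⁻¹(1) = 3
σ(4) = 3 → σ⁻¹(3) = 4
σ(5) = 2 → σ⁻¹(2) = 5

σ⁻¹ = [3 5 4 2 1]


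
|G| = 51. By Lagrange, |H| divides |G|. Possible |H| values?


Lagrange's theorem: |H| divides |G|
|G| = 51
Divisors of 51: 1, 3, 17, 51

Possible subgroup orders: {1, 3, 17, 51}


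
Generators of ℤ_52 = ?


g generates ℤ_n iff gcd(g,n) = 1
Prime factors of 52: 2, 13
Generators are g ∈ {1,...,51} not divisible by any of these primes.
Generators: {1, 3, 5, 7, 9, 11, 15, 17, 19, 21, 23, 25, 27, 29, 31, 33, 35, 37, 41, 43, 45, 47, 49, 51}
Number of generators = φ(52) = 24

Generators of ℤ_52 = {1, 3, 5, 7, 9, 11, 15, 17, 19, 21, 23, 25, 27, 29, 31, 33, 35, 37, 41, 43, 45, 47, 49, 51}


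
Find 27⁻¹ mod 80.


Use the extended Euclidean algorithm to write 1 = 27·s + 80·t; then s mod 80 is the inverse.
Euclidean algorithm:
  27 = 0·80 + 27
  80 = 2·27 + 26
  27 = 1·26 + 1
  26 = 26·1 + 0
gcd(27,80) = 1
Back-substitution gives: 27·(3) + 80·(-1) = 1
So 27⁻¹ ≡ 3 ≡ 3 (mod 80)
Check: 27 × 3 = 81 ≡ 1 (mod 80) ✓

27⁻¹ ≡ 3 (mod 80)


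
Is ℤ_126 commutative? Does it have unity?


ℤ_126 is a commutative ring with unity 1; 126 = 2×63 is composite, so 2·63 ≡ 0 gives zero divisors (not an integral domain)
Commutative: Yes
Integral domain: No
Has unity: Yes

ℤ_126: Commutative=Yes, Unity=Yes


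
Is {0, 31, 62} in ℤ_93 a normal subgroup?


H = {0, 31, 62} in ℤ_93
ℤ_93 is abelian; every subgroup of an abelian group is normal

Yes, normal subgroup


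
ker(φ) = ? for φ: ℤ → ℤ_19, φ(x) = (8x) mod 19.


Kernel = preimage of identity
ker(φ) = {x ∈ ℤ : 8x ≡ 0 (mod 19)}. gcd(8,19) = 1, so 8x ≡ 0 (mod 19) ⟺ x ≡ 0 (mod 19/1 = 19). Hence ker(φ) = 19ℤ

ker(φ) = 19ℤ


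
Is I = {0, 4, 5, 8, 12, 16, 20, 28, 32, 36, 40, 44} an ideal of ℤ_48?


Check ideal conditions for I = {0, 4, 5, 8, 12, 16, 20, 28, 32, 36, 40, 44} in ℤ_48:
(1) I is an additive subgroup? No
(2) For r ∈ ℤ_48 and a ∈ I: r·a ∈ I? No  [counterexample: r=2, a=5, r·a mod 48 = 10 ∉ I]

No, I is not an ideal of ℤ_48


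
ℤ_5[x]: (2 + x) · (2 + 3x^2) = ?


Expand and collect like terms; reduce coefficients mod 5:
x^0: 2·2 = 4 ≡ 4 (mod 5)
x^1: 2·0 + 1·2 = 2 ≡ 2 (mod 5)
x^2: 2·3 + 1·0 = 6 ≡ 1 (mod 5)
x^3: 1·3 = 3 ≡ 3 (mod 5)
Result: 4 + 2x + x^2 + 3x^3

f · g = 4 + 2x + x^2 + 3x^3


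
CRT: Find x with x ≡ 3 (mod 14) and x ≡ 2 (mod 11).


m₁ = 14, m₂ = 11, gcd = 1, so CRT applies. M = m₁·m₂ = 154
Let M₁ = M/m₁ = 11, M₂ = M/m₂ = 14
Find y₁ ≡ M₁⁻¹ (mod m₁): 11⁻¹ ≡ 9 (mod 14)
Find y₂ ≡ M₂⁻¹ (mod m₂): 14⁻¹ ≡ 4 (mod 11)
x = a₁·M₁·y₁ + a₂·M₂·y₂ = 3·11·9 + 2·14·4 = 409
Reduce mod 154: x ≡ 101
Check: 101 mod 14 = 3 ✓, 101 mod 11 = 2 ✓

x ≡ 101 (mod 154)


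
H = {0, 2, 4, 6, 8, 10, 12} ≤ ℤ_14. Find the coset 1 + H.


1 + H = {1 + h (mod 14) : h ∈ H}
1+0=1, 1+2=3, 1+4=5, 1+6=7, 1+8=9, 1+10=11, 1+12=13

1 + H = {1, 3, 5, 7, 9, 11, 13}


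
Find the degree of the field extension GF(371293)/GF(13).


GF(371293) = GF(13^5), so the extension degree is 5

[GF(371293)/GF(13)] = 5


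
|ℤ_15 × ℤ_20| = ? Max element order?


|ℤ_15 × ℤ_20| = 15 × 20 = 300
Max element order = lcm(15,20) = 60
Cyclic? No (gcd=5)

|ℤ_15×ℤ_20| = 300, max element order = 60


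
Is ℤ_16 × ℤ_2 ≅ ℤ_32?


Comparing ℤ_16 × ℤ_2 and ℤ_32:
gcd(16,2) = 2 ≠ 1. Max element order in ℤ_16×ℤ_2 is lcm(16,2) = 16 < 32, so it has no element of order 32

No, ℤ_16 × ℤ_2 ≇ ℤ_32


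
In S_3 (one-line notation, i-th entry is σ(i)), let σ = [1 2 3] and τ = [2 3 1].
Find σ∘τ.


σ∘τ: apply τ first, then σ
1 →τ 2 →σ 2
2 →τ 3 →σ 3
3 →τ 1 →σ 1

σ∘τ = [2 3 1]


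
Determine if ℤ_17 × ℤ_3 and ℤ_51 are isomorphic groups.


Comparing ℤ_17 × ℤ_3 and ℤ_51:
gcd(17,3) = 1, so ℤ_17 × ℤ_3 ≅ ℤ_51 (CRT)

Yes, ℤ_17 × ℤ_3 ≅ ℤ_51


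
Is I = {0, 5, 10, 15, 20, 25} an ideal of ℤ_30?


Check ideal conditions for I = {0, 5, 10, 15, 20, 25} in ℤ_30:
(1) I is an additive subgroup? Yes
(2) For r ∈ ℤ_30 and a ∈ I: r·a ∈ I? Yes

Yes, I is an ideal of ℤ_30


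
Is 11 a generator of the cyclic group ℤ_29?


g generates ℤ_n iff gcd(g, n) = 1
gcd(11, 29) = 1
Since gcd = 1, 11 is a generator.

Yes, 11 generates ℤ_29


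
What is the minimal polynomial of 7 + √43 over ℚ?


Let α = 7 + √43. Then α - 7 = √43, so (α - 7)² = 43, giving α² - 14α + 6 = 0. Degree 2 and α ∉ ℚ, so this is the minimal polynomial.

Minimal polynomial: x² - 14x + 6


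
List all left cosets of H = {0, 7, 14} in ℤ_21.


H = {0, 7, 14}, |H| = 3
Number of cosets = |G|/|H| = 21/3 = 7
0 + H = {0, 7, 14}
1 + H = {1, 8, 15}
2 + H = {2, 9, 16}
3 + H = {3, 10, 17}
4 + H = {4, 11, 18}
5 + H = {5, 12, 19}
6 + H = {6, 13, 20}

Cosets: 0+H={0,7,14}; 1+H={1,8,15}; 2+H={2,9,16}; 3+H={3,10,17}; 4+H={4,11,18}; 5+H={5,12,19}; 6+H={6,13,20}


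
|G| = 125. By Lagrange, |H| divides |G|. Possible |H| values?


Lagrange's theorem: |H| divides |G|
|G| = 125
Divisors of 125: 1, 5, 25, 125

Possible subgroup orders: {1, 5, 25, 125}


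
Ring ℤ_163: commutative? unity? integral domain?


ℤ_163 is a commutative ring with unity 1; 163 is prime, so ℤ_163 is a field (hence an integral domain)
Commutative: Yes
Integral domain: Yes
Has unity: Yes

ℤ_163: Commutative=Yes, Unity=Yes


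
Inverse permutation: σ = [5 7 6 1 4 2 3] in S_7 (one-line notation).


To find σ⁻¹, swap domain and range:
σ(1) = 5 → σ⁻¹(5) = 1
σ(2) = 7 → σ⁻¹(7) = 2
σ(3) = 6 → σ⁻¹(6) = 3
σ(4) = 1 → σ⁻¹(1) = 4
σ(5) = 4 → σ⁻¹(4) = 5
σ(6) = 2 → σ⁻¹(2) = 6
σ(7) = 3 → σ⁻¹(3) = 7

σ⁻¹ = [4 6 7 5 1 3 2]


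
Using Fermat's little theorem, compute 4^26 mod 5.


Fermat's little theorem: if p is prime and gcd(a,p)=1, then a^(p-1) ≡ 1 (mod p)
p = 5 is prime, gcd(4,5) = 1
Reduce exponent: 26 mod 4 = 2
So 4^26 ≡ 4^2 (mod 5)
4^2 mod 5 = 1

4^26 ≡ 1 (mod 5)


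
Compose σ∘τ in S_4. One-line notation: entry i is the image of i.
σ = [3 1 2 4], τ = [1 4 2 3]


σ∘τ: apply τ first, then σ
1 →τ 1 →σ 3
2 →τ 4 →σ 4
3 →τ 2 →σ 1
4 →τ 3 →σ 2

σ∘τ = [3 4 1 2]


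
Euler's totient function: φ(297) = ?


Factor n: 297 = 3^3 × 11
φ(n) = n · ∏(1 - 1/p) over distinct primes p | n
φ(297) = 297 · (1 - 1/3) · (1 - 1/11) = 180

φ(297) = 180


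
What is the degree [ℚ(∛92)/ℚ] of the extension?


∛92 has minimal polynomial x³ - 92 (irreducible over ℚ since 92 is not a perfect cube)

[ℚ(∛92)/ℚ] = 3


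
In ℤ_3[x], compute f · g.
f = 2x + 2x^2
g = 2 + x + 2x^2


Expand and collect like terms; reduce coefficients mod 3:
x^0: 0·2 = 0 ≡ 0 (mod 3)
x^1: 0·1 + 2·2 = 4 ≡ 1 (mod 3)
x^2: 0·2 + 2·1 + 2·2 = 6 ≡ 0 (mod 3)
x^3: 2·2 + 2·1 = 6 ≡ 0 (mod 3)
x^4: 2·2 = 4 ≡ 1 (mod 3)
Result: x + x^4

f · g = x + x^4


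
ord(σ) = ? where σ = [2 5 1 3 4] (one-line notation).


Cycle decomposition: (1 2 5 4 3)
Cycle lengths: 5
Order = lcm(5) = 5

ord(σ) = 5


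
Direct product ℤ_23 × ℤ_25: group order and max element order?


|ℤ_23 × ℤ_25| = 23 × 25 = 575
Max element order = lcm(23,25) = 575
Cyclic? Yes (gcd=1)

|ℤ_23×ℤ_25| = 575, max element order = 575


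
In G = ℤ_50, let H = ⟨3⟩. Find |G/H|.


|⟨3⟩| = n / gcd(3, 50) = 50 / 1 = 50
H is normal (ℤ_50 is abelian).
|G/H| = |G| / |H| = 50 / 50 = 1

|G/H| = 1


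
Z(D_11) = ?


Z(G) = {g ∈ G | gx = xg for all x ∈ G}
For odd n, Z(D_n) = {e}: no nontrivial rotation commutes with all reflections

Z(D_11) = {e}


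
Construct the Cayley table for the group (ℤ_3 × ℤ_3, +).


Elements: {(0,0), (0,1), (0,2), (1,0), (1,1), (1,2), (2,0), (2,1), (2,2)}
Operation: componentwise addition mod (3, 3)
Entry (a, b) = ((a₁+b₁) mod 3, (a₂+b₂) mod 3)

Cayley table:
      | (0,0) | (0,1) | (0,2) | (1,0) | (1,1) | (1,2) | (2,0) | (2,1) | (2,2)
(0,0) | (0,0) | (0,1) | (0,2) | (1,0) | (1,1) | (1,2) | (2,0) | (2,1) | (2,2)
(0,1) | (0,1) | (0,2) | (0,0) | (1,1) | (1,2) | (1,0) | (2,1) | (2,2) | (2,0)
(0,2) | (0,2) | (0,0) | (0,1) | (1,2) | (1,0) | (1,1) | (2,2) | (2,0) | (2,1)
(1,0) | (1,0) | (1,1) | (1,2) | (2,0) | (2,1) | (2,2) | (0,0) | (0,1) | (0,2)
(1,1) | (1,1) | (1,2) | (1,0) | (2,1) | (2,2) | (2,0) | (0,1) | (0,2) | (0,0)
(1,2) | (1,2) | (1,0) | (1,1) | (2,2) | (2,0) | (2,1) | (0,2) | (0,0) | (0,1)
(2,0) | (2,0) | (2,1) | (2,2) | (0,0) | (0,1) | (0,2) | (1,0) | (1,1) | (1,2)
(2,1) | (2,1) | (2,2) | (2,0) | (0,1) | (0,2) | (0,0) | (1,1) | (1,2) | (1,0)
(2,2) | (2,2) | (2,0) | (2,1) | (0,2) | (0,0) | (0,1) | (1,2) | (1,0) | (1,1)


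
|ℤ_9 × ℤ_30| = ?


|A × B| = |A| · |B|
|ℤ_9 × ℤ_30| = 9 × 30 = 270

|ℤ_9 × ℤ_30| = 270


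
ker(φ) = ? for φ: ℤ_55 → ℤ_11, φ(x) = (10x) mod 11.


Kernel = preimage of identity
ker(φ) = {x ∈ ℤ_55 : 10x ≡ 0 (mod 11)}. Since 11 | 55, φ is well-defined. The kernel is the cyclic subgroup ⟨11⟩ of ℤ_55 (order 5), i.e. {0, 11, 22, 33, 44}

ker(φ) = {0, 11, 22, 33, 44}


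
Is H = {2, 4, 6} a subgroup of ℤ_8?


Subgroup test for H = {2, 4, 6} in (ℤ_8, +):
(1) 0 ∈ H? No
(2) Closure: for all a,b ∈ H, (a+b) mod 8 ∈ H? No  [counterexample: 2 + 6 = 0 ∉ H]
(3) Inverses: for all a ∈ H, -a mod 8 ∈ H? Yes

No, H is not a subgroup of ℤ_8


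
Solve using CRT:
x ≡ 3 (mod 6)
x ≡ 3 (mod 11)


m₁ = 6, m₂ = 11, gcd = 1, so CRT applies. M = m₁·m₂ = 66
Let M₁ = M/m₁ = 11, M₂ = M/m₂ = 6
Find y₁ ≡ M₁⁻¹ (mod m₁): 11⁻¹ ≡ 5 (mod 6)
Find y₂ ≡ M₂⁻¹ (mod m₂): 6⁻¹ ≡ 2 (mod 11)
x = a₁·M₁·y₁ + a₂·M₂·y₂ = 3·11·5 + 3·6·2 = 201
Reduce mod 66: x ≡ 3
Check: 3 mod 6 = 3 ✓, 3 mod 11 = 3 ✓

x ≡ 3 (mod 66)


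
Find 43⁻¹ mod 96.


Use the extended Euclidean algorithm to write 1 = 43·s + 96·t; then s mod 96 is the inverse.
Euclidean algorithm:
  43 = 0·96 + 43
  96 = 2·43 + 10
  43 = 4·10 + 3
  10 = 3·3 + 1
  3 = 3·1 + 0
gcd(43,96) = 1
Back-substitution gives: 43·(-29) + 96·(13) = 1
So 43⁻¹ ≡ -29 ≡ 67 (mod 96)
Check: 43 × 67 = 2881 ≡ 1 (mod 96) ✓

43⁻¹ ≡ 67 (mod 96)


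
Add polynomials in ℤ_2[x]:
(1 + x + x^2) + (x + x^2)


Add coefficients mod 2:
x^0: 1 + 0 = 1 (mod 2)
x^1: 1 + 1 = 0 (mod 2)
x^2: 1 + 1 = 0 (mod 2)
Result: 1

f + g = 1


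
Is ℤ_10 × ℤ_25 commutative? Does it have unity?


Direct product ring; commutative with unity (1,1); but (1,0)·(0,1) = (0,0) gives zero divisors, so not an integral domain
Commutative: Yes
Integral domain: No
Has unity: Yes

ℤ_10 × ℤ_25: Commutative=Yes, Unity=Yes


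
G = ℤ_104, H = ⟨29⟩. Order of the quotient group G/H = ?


|⟨29⟩| = n / gcd(29, 104) = 104 / 1 = 104
H is normal (ℤ_104 is abelian).
|G/H| = |G| / |H| = 104 / 104 = 1

|G/H| = 1


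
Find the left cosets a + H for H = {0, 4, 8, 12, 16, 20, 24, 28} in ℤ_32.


H = {0, 4, 8, 12, 16, 20, 24, 28}, |H| = 8
Number of cosets = |G|/|H| = 32/8 = 4
0 + H = {0, 4, 8, 12, 16, 20, 24, 28}
1 + H = {1, 5, 9, 13, 17, 21, 25, 29}
2 + H = {2, 6, 10, 14, 18, 22, 26, 30}
3 + H = {3, 7, 11, 15, 19, 23, 27, 31}

Cosets: 0+H={0,4,8,12,16,20,24,28}; 1+H={1,5,9,13,17,21,25,29}; 2+H={2,6,10,14,18,22,26,30}; 3+H={3,7,11,15,19,23,27,31}


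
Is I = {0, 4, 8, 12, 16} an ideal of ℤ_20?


Check ideal conditions for I = {0, 4, 8, 12, 16} in ℤ_20:
(1) I is an additive subgroup? Yes
(2) For r ∈ ℤ_20 and a ∈ I: r·a ∈ I? Yes

Yes, I is an ideal of ℤ_20


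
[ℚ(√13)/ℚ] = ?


√13 has minimal polynomial x² - 13 (irreducible over ℚ since 13 is squarefree)

[ℚ(√13)/ℚ] = 2


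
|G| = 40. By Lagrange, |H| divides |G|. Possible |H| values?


Lagrange's theorem: |H| divides |G|
|G| = 40
Divisors of 40: 1, 2, 4, 5, 8, 10, 20, 40

Possible subgroup orders: {1, 2, 4, 5, 8, 10, 20, 40}


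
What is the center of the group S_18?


Z(G) = {g ∈ G | gx = xg for all x ∈ G}
S_n is non-abelian for n ≥ 3; Z(S_18) is trivial

Z(S_18) = {e}


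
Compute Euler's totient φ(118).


Factor n: 118 = 2 × 59
φ(n) = n · ∏(1 - 1/p) over distinct primes p | n
φ(118) = 118 · (1 - 1/2) · (1 - 1/59) = 58

φ(118) = 58


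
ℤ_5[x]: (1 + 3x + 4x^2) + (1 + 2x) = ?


Add coefficients mod 5:
x^0: 1 + 1 = 2 (mod 5)
x^1: 3 + 2 = 0 (mod 5)
x^2: 4 + 0 = 4 (mod 5)
Result: 2 + 4x^2

f + g = 2 + 4x^2


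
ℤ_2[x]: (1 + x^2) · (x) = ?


Expand and collect like terms; reduce coefficients mod 2:
x^0: 1·0 = 0 ≡ 0 (mod 2)
x^1: 1·1 + 0·0 = 1 ≡ 1 (mod 2)
x^2: 0·1 + 1·0 = 0 ≡ 0 (mod 2)
x^3: 1·1 = 1 ≡ 1 (mod 2)
Result: x + x^3

f · g = x + x^3


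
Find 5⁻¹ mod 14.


Use the extended Euclidean algorithm to write 1 = 5·s + 14·t; then s mod 14 is the inverse.
Euclidean algorithm:
  5 = 0·14 + 5
  14 = 2·5 + 4
  5 = 1·4 + 1
  4 = 4·1 + 0
gcd(5,14) = 1
Back-substitution gives: 5·(3) + 14·(-1) = 1
So 5⁻¹ ≡ 3 ≡ 3 (mod 14)
Check: 5 × 3 = 15 ≡ 1 (mod 14) ✓

5⁻¹ ≡ 3 (mod 14)


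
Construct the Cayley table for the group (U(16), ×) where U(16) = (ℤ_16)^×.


Elements: {1, 3, 5, 7, 9, 11, 13, 15}
Operation: multiplication mod 16
Entry (a, b) = (a × b) mod 16

Cayley table:
   |  1 |  3 |  5 |  7 |  9 | 11 | 13 | 15
 1 |  1 |  3 |  5 |  7 |  9 | 11 | 13 | 15
 3 |  3 |  9 | 15 |  5 | 11 |  1 |  7 | 13
 5 |  5 | 15 |  9 |  3 | 13 |  7 |  1 | 11
 7 |  7 |  5 |  3 |  1 | 15 | 13 | 11 |  9
 9 |  9 | 11 | 13 | 15 |  1 |  3 |  5 |  7
11 | 11 |  1 |  7 | 13 |  3 |  9 | 15 |  5
13 | 13 |  7 |  1 | 11 |  5 | 15 |  9 |  3
15 | 15 | 13 | 11 |  9 |  7 |  5 |  3 |  1


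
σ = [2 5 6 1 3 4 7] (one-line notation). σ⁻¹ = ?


To find σ⁻¹, swap domain and range:
σ(1) = 2 → σ⁻¹(2) = 1
σ(2) = 5 → σ⁻¹(5) = 2
σ(3) = 6 → σ⁻¹(6) = 3
σ(4) = 1 → σ⁻¹(1) = 4
σ(5) = 3 → σ⁻¹(3) = 5
σ(6) = 4 → σ⁻¹(4) = 6
σ(7) = 7 → σ⁻¹(7) = 7

σ⁻¹ = [4 1 5 6 2 3 7]


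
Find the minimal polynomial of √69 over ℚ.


√69 satisfies x² - 69 = 0, irreducible over ℚ since 69 is squarefree

Minimal polynomial: x² - 69


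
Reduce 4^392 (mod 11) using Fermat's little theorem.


Fermat's little theorem: if p is prime and gcd(a,p)=1, then a^(p-1) ≡ 1 (mod p)
p = 11 is prime, gcd(4,11) = 1
Reduce exponent: 392 mod 10 = 2
So 4^392 ≡ 4^2 (mod 11)
4^2 mod 11 = 5

4^392 ≡ 5 (mod 11)


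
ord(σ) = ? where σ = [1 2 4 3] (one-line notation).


Cycle decomposition: (3 4)
Cycle lengths: 2
Order = lcm(2) = 2

ord(σ) = 2


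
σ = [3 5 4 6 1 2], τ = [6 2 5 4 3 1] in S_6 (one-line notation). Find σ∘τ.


σ∘τ: apply τ first, then σ
1 →τ 6 →σ 2
2 →τ 2 →σ 5
3 →τ 5 →σ 1
4 →τ 4 →σ 6
5 →τ 3 →σ 4
6 →τ 1 →σ 3

σ∘τ = [2 5 1 6 4 3]


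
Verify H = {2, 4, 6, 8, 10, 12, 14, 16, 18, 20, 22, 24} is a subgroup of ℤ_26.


Subgroup test for H = {2, 4, 6, 8, 10, 12, 14, 16, 18, 20, 22, 24} in (ℤ_26, +):
(1) 0 ∈ H? No
(2) Closure: for all a,b ∈ H, (a+b) mod 26 ∈ H? No  [counterexample: 2 + 24 = 0 ∉ H]
(3) Inverses: for all a ∈ H, -a mod 26 ∈ H? Yes

No, H is not a subgroup of ℤ_26


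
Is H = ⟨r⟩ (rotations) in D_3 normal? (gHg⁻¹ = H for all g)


H = ⟨r⟩ (rotations) in D_3
The rotation subgroup ⟨r⟩ has index 2 in D_3, so it is normal

Yes, normal subgroup


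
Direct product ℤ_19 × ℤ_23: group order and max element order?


|ℤ_19 × ℤ_23| = 19 × 23 = 437
Max element order = lcm(19,23) = 437
Cyclic? Yes (gcd=1)

|ℤ_19×ℤ_23| = 437, max element order = 437


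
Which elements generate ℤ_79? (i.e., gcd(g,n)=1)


g generates ℤ_n iff gcd(g,n) = 1
Prime factors of 79: 79
Generators are g ∈ {1,...,78} not divisible by any of these primes.
Generators: {1, 2, 3, 4, 5, 6, 7, 8, 9, 10, 11, 12, 13, 14, 15, 16, 17, 18, 19, 20, 21, 22, 23, 24, 25, 26, 27, 28, 29, 30, 31, 32, 33, 34, 35, 36, 37, 38, 39, 40, 41, 42, 43, 44, 45, 46, 47, 48, 49, 50, 51, 52, 53, 54, 55, 56, 57, 58, 59, 60, 61, 62, 63, 64, 65, 66, 67, 68, 69, 70, 71, 72, 73, 74, 75, 76, 77, 78}
Number of generators = φ(79) = 78

Generators of ℤ_79 = {1, 2, 3, 4, 5, 6, 7, 8, 9, 10, 11, 12, 13, 14, 15, 16, 17, 18, 19, 20, 21, 22, 23, 24, 25, 26, 27, 28, 29, 30, 31, 32, 33, 34, 35, 36, 37, 38, 39, 40, 41, 42, 43, 44, 45, 46, 47, 48, 49, 50, 51, 52, 53, 54, 55, 56, 57, 58, 59, 60, 61, 62, 63, 64, 65, 66, 67, 68, 69, 70, 71, 72, 73, 74, 75, 76, 77, 78}


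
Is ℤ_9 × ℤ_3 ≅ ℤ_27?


Comparing ℤ_9 × ℤ_3 and ℤ_27:
gcd(9,3) = 3 ≠ 1. Max element order in ℤ_9×ℤ_3 is lcm(9,3) = 9 < 27, so it has no element of order 27

No, ℤ_9 × ℤ_3 ≇ ℤ_27


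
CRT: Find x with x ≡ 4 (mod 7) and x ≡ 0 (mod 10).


m₁ = 7, m₂ = 10, gcd = 1, so CRT applies. M = m₁·m₂ = 70
Let M₁ = M/m₁ = 10, M₂ = M/m₂ = 7
Find y₁ ≡ M₁⁻¹ (mod m₁): 10⁻¹ ≡ 5 (mod 7)
Find y₂ ≡ M₂⁻¹ (mod m₂): 7⁻¹ ≡ 3 (mod 10)
x = a₁·M₁·y₁ + a₂·M₂·y₂ = 4·10·5 + 0·7·3 = 200
Reduce mod 70: x ≡ 60
Check: 60 mod 7 = 4 ✓, 60 mod 10 = 0 ✓

x ≡ 60 (mod 70)


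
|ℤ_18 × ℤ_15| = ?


|A × B| = |A| · |B|
|ℤ_18 × ℤ_15| = 18 × 15 = 270

|ℤ_18 × ℤ_15| = 270


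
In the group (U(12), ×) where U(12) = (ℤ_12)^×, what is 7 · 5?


Operation: multiplication mod 12
7 · 5 = (a × b) mod 12 with a = 7, b = 5

7 · 5 = 11


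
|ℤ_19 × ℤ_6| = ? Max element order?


|ℤ_19 × ℤ_6| = 19 × 6 = 114
Max element order = lcm(19,6) = 114
Cyclic? Yes (gcd=1)

|ℤ_19×ℤ_6| = 114, max element order = 114


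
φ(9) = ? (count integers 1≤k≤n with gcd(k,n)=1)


φ(n) = count of k ∈ {1,...,n} with gcd(k,n)=1
Coprimes to 9: {1, 2, 4, 5, 7, 8}
Count: 6

φ(9) = 6


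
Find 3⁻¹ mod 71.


Use the extended Euclidean algorithm to write 1 = 3·s + 71·t; then s mod 71 is the inverse.
Euclidean algorithm:
  3 = 0·71 + 3
  71 = 23·3 + 2
  3 = 1·2 + 1
  2 = 2·1 + 0
gcd(3,71) = 1
Back-substitution gives: 3·(24) + 71·(-1) = 1
So 3⁻¹ ≡ 24 ≡ 24 (mod 71)
Check: 3 × 24 = 72 ≡ 1 (mod 71) ✓

3⁻¹ ≡ 24 (mod 71)


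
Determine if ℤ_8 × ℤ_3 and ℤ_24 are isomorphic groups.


Comparing ℤ_8 × ℤ_3 and ℤ_24:
gcd(8,3) = 1, so ℤ_8 × ℤ_3 ≅ ℤ_24 (CRT)

Yes, ℤ_8 × ℤ_3 ≅ ℤ_24


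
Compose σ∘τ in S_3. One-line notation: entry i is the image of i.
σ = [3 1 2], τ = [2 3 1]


σ∘τ: apply τ first, then σ
1 →τ 2 →σ 1
2 →τ 3 →σ 2
3 →τ 1 →σ 3

σ∘τ = [1 2 3]


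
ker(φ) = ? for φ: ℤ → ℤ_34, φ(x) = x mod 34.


Kernel = preimage of identity
ker(φ) = {x ∈ ℤ : x ≡ 0 (mod 34)} = 34ℤ = {0, ±34, ±68, ...}

ker(φ) = 34ℤ


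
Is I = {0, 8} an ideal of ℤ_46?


Check ideal conditions for I = {0, 8} in ℤ_46:
(1) I is an additive subgroup? No
(2) For r ∈ ℤ_46 and a ∈ I: r·a ∈ I? No  [counterexample: r=2, a=8, r·a mod 46 = 16 ∉ I]

No, I is not an ideal of ℤ_46


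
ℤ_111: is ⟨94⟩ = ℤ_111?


g generates ℤ_n iff gcd(g, n) = 1
gcd(94, 111) = 1
Since gcd = 1, 94 is a generator.

Yes, 94 generates ℤ_111


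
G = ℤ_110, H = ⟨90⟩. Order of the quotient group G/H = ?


|⟨90⟩| = n / gcd(90, 110) = 110 / 10 = 11
H is normal (ℤ_110 is abelian).
|G/H| = |G| / |H| = 110 / 11 = 10

|G/H| = 10


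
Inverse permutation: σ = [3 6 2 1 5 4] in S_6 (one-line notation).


To find σ⁻¹, swap domain and range:
σ(1) = 3 → σ⁻¹(3) = 1
σ(2) = 6 → σ⁻¹(6) = 2
σ(3) = 2 → σ⁻¹(2) = 3
σ(4) = 1 → σ⁻¹(1) = 4
σ(5) = 5 → σ⁻¹(5) = 5
σ(6) = 4 → σ⁻¹(4) = 6

σ⁻¹ = [4 3 1 6 5 2]


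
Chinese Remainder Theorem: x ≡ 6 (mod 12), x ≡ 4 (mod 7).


m₁ = 12, m₂ = 7, gcd = 1, so CRT applies. M = m₁·m₂ = 84
Let M₁ = M/m₁ = 7, M₂ = M/m₂ = 12
Find y₁ ≡ M₁⁻¹ (mod m₁): 7⁻¹ ≡ 7 (mod 12)
Find y₂ ≡ M₂⁻¹ (mod m₂): 12⁻¹ ≡ 3 (mod 7)
x = a₁·M₁·y₁ + a₂·M₂·y₂ = 6·7·7 + 4·12·3 = 438
Reduce mod 84: x ≡ 18
Check: 18 mod 12 = 6 ✓, 18 mod 7 = 4 ✓

x ≡ 18 (mod 84)


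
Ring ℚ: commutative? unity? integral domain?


ℚ is a field: commutative, has unity, every nonzero element is a unit (hence an integral domain)
Commutative: Yes
Integral domain: Yes
Has unity: Yes

ℚ: Commutative=Yes, Unity=Yes


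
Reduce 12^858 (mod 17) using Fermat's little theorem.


Fermat's little theorem: if p is prime and gcd(a,p)=1, then a^(p-1) ≡ 1 (mod p)
p = 17 is prime, gcd(12,17) = 1
Reduce exponent: 858 mod 16 = 10
So 12^858 ≡ 12^10 (mod 17)
12^10 mod 17 = 9

12^858 ≡ 9 (mod 17)


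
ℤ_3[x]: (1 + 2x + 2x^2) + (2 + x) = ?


Add coefficients mod 3:
x^0: 1 + 2 = 0 (mod 3)
x^1: 2 + 1 = 0 (mod 3)
x^2: 2 + 0 = 2 (mod 3)
Result: 2x^2

f + g = 2x^2


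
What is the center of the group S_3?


Z(G) = {g ∈ G | gx = xg for all x ∈ G}
S_n is non-abelian for n ≥ 3; Z(S_3) is trivial

Z(S_3) = {e}


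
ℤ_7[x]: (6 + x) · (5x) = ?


Expand and collect like terms; reduce coefficients mod 7:
x^0: 6·0 = 0 ≡ 0 (mod 7)
x^1: 6·5 + 1·0 = 30 ≡ 2 (mod 7)
x^2: 1·5 = 5 ≡ 5 (mod 7)
Result: 2x + 5x^2

f · g = 2x + 5x^2


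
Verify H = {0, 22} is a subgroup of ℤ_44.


Subgroup test for H = {0, 22} in (ℤ_44, +):
(1) 0 ∈ H? Yes
(2) Closure: for all a,b ∈ H, (a+b) mod 44 ∈ H? Yes
(3) Inverses: for all a ∈ H, -a mod 44 ∈ H? Yes

Yes, H is a subgroup of ℤ_44


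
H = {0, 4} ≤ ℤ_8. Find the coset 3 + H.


3 + H = {3 + h (mod 8) : h ∈ H}
3+0=3, 3+4=7

3 + H = {3, 7}


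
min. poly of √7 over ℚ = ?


√7 satisfies x² - 7 = 0, irreducible over ℚ since 7 is squarefree

Minimal polynomial: x² - 7
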